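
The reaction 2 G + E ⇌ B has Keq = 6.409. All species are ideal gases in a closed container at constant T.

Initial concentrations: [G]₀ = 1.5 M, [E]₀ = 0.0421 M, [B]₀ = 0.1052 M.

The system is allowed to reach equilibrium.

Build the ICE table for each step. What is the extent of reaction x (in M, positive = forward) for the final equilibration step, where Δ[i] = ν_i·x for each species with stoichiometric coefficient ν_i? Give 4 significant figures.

x = 0.03175 M

Q₀ = 1.111 vs Keq = 6.409 ⇒ Q<K, forward
Step 1:
                  G         E         B
  init          1.5    0.0421    0.1052
  Δ        -0.06349  -0.03175   0.03175
  eq          1.437   0.01035    0.1369
  solve Keq expr → x = 0.03175; check Q = 6.409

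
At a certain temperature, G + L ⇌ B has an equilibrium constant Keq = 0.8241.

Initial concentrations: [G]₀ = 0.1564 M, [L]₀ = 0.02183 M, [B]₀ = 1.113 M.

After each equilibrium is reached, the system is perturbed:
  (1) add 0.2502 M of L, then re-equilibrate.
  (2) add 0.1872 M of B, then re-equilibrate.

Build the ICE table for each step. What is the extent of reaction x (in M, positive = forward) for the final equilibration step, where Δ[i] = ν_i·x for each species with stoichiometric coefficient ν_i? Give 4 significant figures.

Q₀ = 326 vs Keq = 0.8241 ⇒ Q>K, reverse
Step 1:
                   G          L          B
  Initial     0.1564    0.02183      1.113
  Change      0.6574     0.6574    -0.6574
  Equil       0.8138     0.6793     0.4556
  solve Keq expr → x = -0.6574; check Q = 0.8241
Then add 0.2502 M of L.
Step 2:
                   G          L          B
  Initial     0.8138     0.9295     0.4556
  Change    -0.07055   -0.07055    0.07055
  Equil       0.7433     0.8589     0.5261
  solve Keq expr → x = 0.07055; check Q = 0.8241
Then add 0.1872 M of B.
Step 3:
                   G          L          B
  Initial     0.7433     0.8589     0.7133
  Change     0.07849    0.07849   -0.07849
  Equil       0.8218     0.9374     0.6348
  solve Keq expr → x = -0.07849; check Q = 0.8241

x = -0.07849 M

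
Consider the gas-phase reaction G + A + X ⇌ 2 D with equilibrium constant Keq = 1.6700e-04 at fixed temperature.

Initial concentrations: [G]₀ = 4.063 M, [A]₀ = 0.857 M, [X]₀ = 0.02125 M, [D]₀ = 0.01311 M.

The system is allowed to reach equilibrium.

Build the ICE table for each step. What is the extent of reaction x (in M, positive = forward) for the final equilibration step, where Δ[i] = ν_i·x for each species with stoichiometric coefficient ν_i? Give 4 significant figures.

x = -0.00461 M

Q₀ = 0.002323 vs Keq = 1.6700e-04 ⇒ Q>K, reverse
Step 1:
                  G         A         X         D
  I           4.063     0.857   0.02125   0.01311
  C         0.00461   0.00461   0.00461  -0.00922
  E           4.068    0.8616   0.02586   0.00389
  solve Keq expr → x = -0.00461; check Q = 1.6700e-04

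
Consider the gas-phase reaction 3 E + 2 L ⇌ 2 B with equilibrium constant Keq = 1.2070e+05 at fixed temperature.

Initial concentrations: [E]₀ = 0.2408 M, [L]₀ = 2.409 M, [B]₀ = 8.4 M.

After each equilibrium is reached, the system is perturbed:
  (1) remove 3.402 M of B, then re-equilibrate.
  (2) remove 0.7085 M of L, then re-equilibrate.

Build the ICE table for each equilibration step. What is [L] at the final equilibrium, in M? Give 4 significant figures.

Q₀ = 870.8 vs Keq = 1.2070e+05 ⇒ Q<K, forward
Step 1:
                   E          L          B
  Initial     0.2408      2.409        8.4
  Change     -0.1921     -0.128      0.128
  Equil      0.04874      2.281      8.528
  solve Keq expr → x = 0.06402; check Q = 1.2070e+05
Then remove 3.402 M of B.
Step 2:
                   E          L          B
  Initial    0.04874      2.281      5.126
  Change    -0.01389   -0.00926    0.00926
  Equil      0.03485      2.272      5.135
  solve Keq expr → x = 0.00463; check Q = 1.2070e+05
Then remove 0.7085 M of L.
Step 3:
                   E          L          B
  Initial    0.03485      1.563      5.135
  Change    0.009703   0.006469  -0.006469
  Equil      0.04456       1.57      5.129
  solve Keq expr → x = -0.003234; check Q = 1.2070e+05

[L]_eq = 1.57 M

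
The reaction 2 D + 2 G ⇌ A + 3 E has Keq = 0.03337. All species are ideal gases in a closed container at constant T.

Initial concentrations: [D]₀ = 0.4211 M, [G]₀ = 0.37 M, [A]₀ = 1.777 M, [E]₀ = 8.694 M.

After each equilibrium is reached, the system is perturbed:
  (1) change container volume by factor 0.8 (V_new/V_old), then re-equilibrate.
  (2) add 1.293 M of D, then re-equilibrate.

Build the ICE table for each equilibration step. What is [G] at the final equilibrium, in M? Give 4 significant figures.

Q₀ = 4.8103e+04 vs Keq = 0.03337 ⇒ Q>K, reverse
Step 1:
                   D          G          A          E
  init        0.4211       0.37      1.777      8.694
  Δ            3.311      3.311     -1.655     -4.966
  eq           3.732      3.681     0.1216      3.728
  solve Keq expr → x = -1.655; check Q = 0.03337
Then change container volume by factor 0.8 (V_new/V_old).
Step 2:
                   D          G          A          E
  init         4.665      4.601      0.152       4.66
  Δ                0          0          0          0
  eq           4.665      4.601      0.152       4.66
  solve Keq expr → x = 0; check Q = 0.03337
Then add 1.293 M of D.
Step 3:
                   D          G          A          E
  init         5.958      4.601      0.152       4.66
  Δ          -0.1077    -0.1077    0.05383     0.1615
  eq            5.85      4.493     0.2058      4.821
  solve Keq expr → x = 0.05383; check Q = 0.03337

[G]_eq = 4.493 M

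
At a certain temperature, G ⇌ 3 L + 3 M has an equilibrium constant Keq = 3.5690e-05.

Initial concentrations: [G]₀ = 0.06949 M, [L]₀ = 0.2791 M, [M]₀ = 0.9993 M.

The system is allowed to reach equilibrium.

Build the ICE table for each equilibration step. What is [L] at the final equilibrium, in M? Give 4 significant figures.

Q₀ = 0.3122 vs Keq = 3.5690e-05 ⇒ Q>K, reverse
Step 1:
                   G          L          M
  I          0.06949     0.2791     0.9993
  C          0.08512    -0.2553    -0.2553
  E           0.1546    0.02375      0.744
  solve Keq expr → x = -0.08512; check Q = 3.5690e-05

[L]_eq = 0.02375 M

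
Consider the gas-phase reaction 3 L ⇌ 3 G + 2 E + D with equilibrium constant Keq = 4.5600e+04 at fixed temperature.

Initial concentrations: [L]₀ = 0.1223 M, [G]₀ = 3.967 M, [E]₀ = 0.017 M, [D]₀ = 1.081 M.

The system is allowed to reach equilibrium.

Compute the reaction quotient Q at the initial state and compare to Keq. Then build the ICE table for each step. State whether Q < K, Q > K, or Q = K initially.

Q₀ = 10.66 vs Keq = 4.5600e+04 ⇒ Q<K, forward
Step 1:
                   L          G          E          D
  init        0.1223      3.967      0.017      1.081
  Δ         -0.09975    0.09975     0.0665    0.03325
  eq         0.02255      4.067     0.0835      1.114
  solve Keq expr → x = 0.03325; check Q = 4.5600e+04

Q₀ = 10.66; Q < K (proceeds forward)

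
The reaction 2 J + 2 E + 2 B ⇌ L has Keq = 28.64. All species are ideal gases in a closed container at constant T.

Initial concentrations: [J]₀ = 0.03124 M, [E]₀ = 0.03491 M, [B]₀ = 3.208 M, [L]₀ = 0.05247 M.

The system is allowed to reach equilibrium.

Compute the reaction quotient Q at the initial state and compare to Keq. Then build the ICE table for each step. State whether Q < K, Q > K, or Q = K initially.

Q₀ = 4287 vs Keq = 28.64 ⇒ Q>K, reverse
Step 1:
                  J         E         B         L
  init      0.03124   0.03491     3.208   0.05247
  Δ         0.05969   0.05969   0.05969  -0.02984
  eq        0.09093    0.0946     3.268   0.02263
  solve Keq expr → x = -0.02984; check Q = 28.64

Q₀ = 4287; Q > K (proceeds reverse)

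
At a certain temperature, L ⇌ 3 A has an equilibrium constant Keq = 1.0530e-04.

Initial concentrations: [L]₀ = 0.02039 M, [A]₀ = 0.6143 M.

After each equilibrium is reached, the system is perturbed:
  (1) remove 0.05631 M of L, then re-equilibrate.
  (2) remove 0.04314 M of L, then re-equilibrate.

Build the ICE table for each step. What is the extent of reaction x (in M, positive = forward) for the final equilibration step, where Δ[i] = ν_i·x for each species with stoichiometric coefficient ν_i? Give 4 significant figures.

Q₀ = 11.37 vs Keq = 1.0530e-04 ⇒ Q>K, reverse
Step 1:
                  L         A
  init      0.02039    0.6143
  Δ          0.1953    -0.586
  eq         0.2157   0.02832
  solve Keq expr → x = -0.1953; check Q = 1.0530e-04
Then remove 0.05631 M of L.
Step 2:
                  L         A
  init       0.1594   0.02832
  Δ       8.8965e-04 -0.002669
  eq         0.1603   0.02565
  solve Keq expr → x = -8.8965e-04; check Q = 1.0530e-04
Then remove 0.04314 M of L.
Step 3:
                  L         A
  init       0.1172   0.02565
  Δ       8.3032e-04 -0.002491
  eq          0.118   0.02316
  solve Keq expr → x = -8.3032e-04; check Q = 1.0530e-04

x = -8.3032e-04 M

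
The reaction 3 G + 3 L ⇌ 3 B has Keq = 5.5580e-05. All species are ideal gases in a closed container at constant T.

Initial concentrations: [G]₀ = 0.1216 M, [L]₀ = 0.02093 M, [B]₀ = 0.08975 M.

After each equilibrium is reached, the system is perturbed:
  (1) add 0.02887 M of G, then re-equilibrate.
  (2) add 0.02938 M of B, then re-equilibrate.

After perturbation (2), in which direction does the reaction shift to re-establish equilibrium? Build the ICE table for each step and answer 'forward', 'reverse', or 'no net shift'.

Direction: reverse

Q₀ = 4.3853e+04 vs Keq = 5.5580e-05 ⇒ Q>K, reverse
Step 1:
                   G          L          B
  I           0.1216    0.02093    0.08975
  C          0.08887    0.08887   -0.08887
  E           0.2105     0.1098 8.8190e-04
  solve Keq expr → x = -0.02962; check Q = 5.5580e-05
Then add 0.02887 M of G.
Step 2:
                   G          L          B
  I           0.2393     0.1098 8.8190e-04
  C       -1.1938e-04 -1.1938e-04 1.1938e-04
  E           0.2392     0.1097   0.001001
  solve Keq expr → x = 3.9794e-05; check Q = 5.5580e-05
Then add 0.02938 M of B.
Step 3:
                   G          L          B
  I           0.2392     0.1097    0.03038
  C          0.02896    0.02896   -0.02896
  E           0.2682     0.1386   0.001419
  solve Keq expr → x = -0.009654; check Q = 5.5580e-05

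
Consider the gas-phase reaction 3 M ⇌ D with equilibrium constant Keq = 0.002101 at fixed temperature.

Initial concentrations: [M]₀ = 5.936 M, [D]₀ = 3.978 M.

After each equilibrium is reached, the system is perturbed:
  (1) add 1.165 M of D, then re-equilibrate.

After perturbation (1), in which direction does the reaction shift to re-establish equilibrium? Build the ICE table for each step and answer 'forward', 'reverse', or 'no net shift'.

Direction: reverse

Q₀ = 0.01902 vs Keq = 0.002101 ⇒ Q>K, reverse
Step 1:
                  M         D
  Initial     5.936     3.978
  Change      4.588    -1.529
  Equil       10.52     2.449
  solve Keq expr → x = -1.529; check Q = 0.002101
Then add 1.165 M of D.
Step 2:
                  M         D
  Initial     10.52     3.614
  Change      1.055   -0.3518
  Equil       11.58     3.262
  solve Keq expr → x = -0.3518; check Q = 0.002101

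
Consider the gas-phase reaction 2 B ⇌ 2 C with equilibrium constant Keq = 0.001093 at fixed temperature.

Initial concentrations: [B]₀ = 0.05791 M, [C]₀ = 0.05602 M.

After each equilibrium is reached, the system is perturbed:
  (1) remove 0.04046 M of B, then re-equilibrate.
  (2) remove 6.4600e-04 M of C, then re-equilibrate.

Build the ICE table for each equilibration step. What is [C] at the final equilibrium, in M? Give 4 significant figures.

Q₀ = 0.9358 vs Keq = 0.001093 ⇒ Q>K, reverse
Step 1:
                   B          C
  Initial    0.05791    0.05602
  Change     0.05237   -0.05237
  Equil       0.1103   0.003646
  solve Keq expr → x = -0.02619; check Q = 0.001093
Then remove 0.04046 M of B.
Step 2:
                   B          C
  Initial    0.06982   0.003646
  Change    0.001295  -0.001295
  Equil      0.07112   0.002351
  solve Keq expr → x = -6.4741e-04; check Q = 0.001093
Then remove 6.4600e-04 M of C.
Step 3:
                   B          C
  Initial    0.07112   0.001705
  Change  -6.2533e-04 6.2533e-04
  Equil      0.07049   0.002331
  solve Keq expr → x = 3.1266e-04; check Q = 0.001093

[C]_eq = 0.002331 M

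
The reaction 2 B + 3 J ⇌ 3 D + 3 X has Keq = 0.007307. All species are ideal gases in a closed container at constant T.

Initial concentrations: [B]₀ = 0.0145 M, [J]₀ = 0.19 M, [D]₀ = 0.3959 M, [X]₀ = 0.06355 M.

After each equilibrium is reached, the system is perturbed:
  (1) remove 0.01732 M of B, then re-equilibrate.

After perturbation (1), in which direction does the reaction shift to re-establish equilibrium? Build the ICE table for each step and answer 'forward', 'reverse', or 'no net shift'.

Direction: reverse

Q₀ = 11.04 vs Keq = 0.007307 ⇒ Q>K, reverse
Step 1:
                   B          J          D          X
  init        0.0145       0.19     0.3959    0.06355
  Δ          0.03116    0.04674   -0.04674   -0.04674
  eq         0.04566     0.2367     0.3492    0.01681
  solve Keq expr → x = -0.01558; check Q = 0.007307
Then remove 0.01732 M of B.
Step 2:
                   B          J          D          X
  init       0.02834     0.2367     0.3492    0.01681
  Δ         0.002381   0.003572  -0.003572  -0.003572
  eq         0.03072     0.2403     0.3456    0.01324
  solve Keq expr → x = -0.001191; check Q = 0.007307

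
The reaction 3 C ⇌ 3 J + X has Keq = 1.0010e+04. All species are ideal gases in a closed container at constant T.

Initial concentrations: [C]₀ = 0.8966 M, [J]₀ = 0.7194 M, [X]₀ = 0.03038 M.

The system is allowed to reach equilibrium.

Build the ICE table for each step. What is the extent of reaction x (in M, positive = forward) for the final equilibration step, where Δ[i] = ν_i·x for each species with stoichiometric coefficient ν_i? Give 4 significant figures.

Q₀ = 0.01569 vs Keq = 1.0010e+04 ⇒ Q<K, forward
Step 1:
                    C           J           X
  I            0.8966      0.7194     0.03038
  C           -0.8473      0.8473      0.2824
  E           0.04935       1.567      0.3128
  solve Keq expr → x = 0.2824; check Q = 1.0010e+04

x = 0.2824 M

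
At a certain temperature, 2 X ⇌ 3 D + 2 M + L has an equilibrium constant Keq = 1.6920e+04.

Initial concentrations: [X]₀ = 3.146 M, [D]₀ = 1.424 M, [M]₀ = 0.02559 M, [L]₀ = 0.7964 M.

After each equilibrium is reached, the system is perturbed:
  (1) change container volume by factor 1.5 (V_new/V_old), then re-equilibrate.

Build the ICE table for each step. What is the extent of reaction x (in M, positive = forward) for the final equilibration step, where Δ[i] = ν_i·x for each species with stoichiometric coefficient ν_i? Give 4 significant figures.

Q₀ = 1.5215e-04 vs Keq = 1.6920e+04 ⇒ Q<K, forward
Step 1:
                   X          D          M          L
  Initial      3.146      1.424    0.02559     0.7964
  Change      -2.739      4.108      2.739      1.369
  Equil        0.407      5.532      2.765      2.166
  solve Keq expr → x = 1.369; check Q = 1.6920e+04
Then change container volume by factor 1.5 (V_new/V_old).
Step 2:
                   X          D          M          L
  Initial     0.2714      3.688      1.843      1.444
  Change      -0.129     0.1934      0.129    0.06448
  Equil       0.1424      3.882      1.972      1.508
  solve Keq expr → x = 0.06448; check Q = 1.6920e+04

x = 0.06448 M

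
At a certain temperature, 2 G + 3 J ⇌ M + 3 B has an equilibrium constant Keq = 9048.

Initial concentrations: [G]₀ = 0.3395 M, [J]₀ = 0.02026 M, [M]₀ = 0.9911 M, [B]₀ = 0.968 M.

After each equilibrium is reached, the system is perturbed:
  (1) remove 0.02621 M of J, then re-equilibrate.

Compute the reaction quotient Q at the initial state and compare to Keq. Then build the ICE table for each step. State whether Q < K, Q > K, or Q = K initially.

Q₀ = 9.3788e+05 vs Keq = 9048 ⇒ Q>K, reverse
Step 1:
                  G         J         M         B
  init       0.3395   0.02026    0.9911     0.968
  Δ         0.04115   0.06172  -0.02057  -0.06172
  eq         0.3806   0.08198    0.9705    0.9063
  solve Keq expr → x = -0.02057; check Q = 9048
Then remove 0.02621 M of J.
Step 2:
                  G         J         M         B
  init       0.3806   0.05577    0.9705    0.9063
  Δ         0.01468   0.02203 -0.007342  -0.02203
  eq         0.3953    0.0778    0.9632    0.8842
  solve Keq expr → x = -0.007342; check Q = 9048

Q₀ = 9.3788e+05; Q > K (proceeds reverse)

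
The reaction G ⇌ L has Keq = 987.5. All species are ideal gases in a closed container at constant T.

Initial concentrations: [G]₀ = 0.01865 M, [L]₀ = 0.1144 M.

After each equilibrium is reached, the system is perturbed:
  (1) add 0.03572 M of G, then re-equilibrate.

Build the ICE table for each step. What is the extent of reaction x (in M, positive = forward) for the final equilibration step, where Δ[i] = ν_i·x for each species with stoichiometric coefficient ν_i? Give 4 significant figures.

Q₀ = 6.134 vs Keq = 987.5 ⇒ Q<K, forward
Step 1:
                    G           L
  I           0.01865      0.1144
  C          -0.01852     0.01852
  E        1.3460e-04      0.1329
  solve Keq expr → x = 0.01852; check Q = 987.5
Then add 0.03572 M of G.
Step 2:
                    G           L
  I           0.03585      0.1329
  C          -0.03568     0.03568
  E        1.7073e-04      0.1686
  solve Keq expr → x = 0.03568; check Q = 987.5

x = 0.03568 M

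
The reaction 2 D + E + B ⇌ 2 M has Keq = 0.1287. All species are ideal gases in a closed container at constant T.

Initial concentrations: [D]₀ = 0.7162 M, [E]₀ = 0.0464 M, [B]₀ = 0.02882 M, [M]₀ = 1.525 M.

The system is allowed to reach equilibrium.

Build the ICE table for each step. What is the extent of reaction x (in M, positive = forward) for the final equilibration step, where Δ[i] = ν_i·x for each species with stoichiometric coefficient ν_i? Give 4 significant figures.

x = -0.5637 M

Q₀ = 3390 vs Keq = 0.1287 ⇒ Q>K, reverse
Step 1:
                  D         E         B         M
  Initial    0.7162    0.0464   0.02882     1.525
  Change      1.127    0.5637    0.5637    -1.127
  Equil       1.844    0.6101    0.5925    0.3976
  solve Keq expr → x = -0.5637; check Q = 0.1287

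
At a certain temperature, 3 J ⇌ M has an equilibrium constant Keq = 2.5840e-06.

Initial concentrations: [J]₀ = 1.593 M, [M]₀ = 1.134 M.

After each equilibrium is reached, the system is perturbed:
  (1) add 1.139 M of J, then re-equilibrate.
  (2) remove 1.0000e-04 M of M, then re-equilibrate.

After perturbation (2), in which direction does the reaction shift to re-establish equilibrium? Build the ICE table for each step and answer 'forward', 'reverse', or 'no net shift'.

Q₀ = 0.2805 vs Keq = 2.5840e-06 ⇒ Q>K, reverse
Step 1:
                  J         M
  init        1.593     1.134
  Δ           3.401    -1.134
  eq          4.994 3.2185e-04
  solve Keq expr → x = -1.134; check Q = 2.5840e-06
Then add 1.139 M of J.
Step 2:
                  J         M
  init        6.133 3.2185e-04
  Δ       -8.2204e-04 2.7401e-04
  eq          6.132 5.9586e-04
  solve Keq expr → x = 2.7401e-04; check Q = 2.5840e-06
Then remove 1.0000e-04 M of M.
Step 3:
                  J         M
  init        6.132 4.9586e-04
  Δ       -2.9974e-04 9.9913e-05
  eq          6.132 5.9577e-04
  solve Keq expr → x = 9.9913e-05; check Q = 2.5840e-06

Direction: forward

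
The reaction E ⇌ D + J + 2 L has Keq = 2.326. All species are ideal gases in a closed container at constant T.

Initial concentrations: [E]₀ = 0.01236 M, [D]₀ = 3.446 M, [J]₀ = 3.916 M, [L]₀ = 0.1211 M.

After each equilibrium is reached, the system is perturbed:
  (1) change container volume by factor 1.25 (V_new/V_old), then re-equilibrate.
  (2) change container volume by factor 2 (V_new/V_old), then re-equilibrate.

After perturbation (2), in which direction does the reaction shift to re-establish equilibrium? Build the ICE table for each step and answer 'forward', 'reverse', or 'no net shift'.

Direction: forward

Q₀ = 16.01 vs Keq = 2.326 ⇒ Q>K, reverse
Step 1:
                  E         D         J         L
  I         0.01236     3.446     3.916    0.1211
  C          0.0219   -0.0219   -0.0219   -0.0438
  E         0.03426     3.424     3.894    0.0773
  solve Keq expr → x = -0.0219; check Q = 2.326
Then change container volume by factor 1.25 (V_new/V_old).
Step 2:
                  E         D         J         L
  I         0.02741     2.739     3.115   0.06184
  C       -0.006624  0.006624  0.006624   0.01325
  E         0.02078     2.746     3.122   0.07509
  solve Keq expr → x = 0.006624; check Q = 2.326
Then change container volume by factor 2 (V_new/V_old).
Step 3:
                  E         D         J         L
  I         0.01039     1.373     1.561   0.03755
  C       -0.007767  0.007767  0.007767   0.01553
  E        0.002624     1.381     1.569   0.05308
  solve Keq expr → x = 0.007767; check Q = 2.326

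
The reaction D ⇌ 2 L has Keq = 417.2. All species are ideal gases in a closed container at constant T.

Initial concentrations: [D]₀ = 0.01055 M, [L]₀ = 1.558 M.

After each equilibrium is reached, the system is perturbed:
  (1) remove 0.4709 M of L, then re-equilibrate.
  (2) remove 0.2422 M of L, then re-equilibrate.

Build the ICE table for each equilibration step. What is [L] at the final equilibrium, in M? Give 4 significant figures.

[L]_eq = 0.8624 M

Q₀ = 230.1 vs Keq = 417.2 ⇒ Q<K, forward
Step 1:
                   D          L
  I          0.01055      1.558
  C        -0.004662   0.009324
  E         0.005888      1.567
  solve Keq expr → x = 0.004662; check Q = 417.2
Then remove 0.4709 M of L.
Step 2:
                   D          L
  I         0.005888      1.096
  C        -0.002975   0.005951
  E         0.002913      1.102
  solve Keq expr → x = 0.002975; check Q = 417.2
Then remove 0.2422 M of L.
Step 3:
                   D          L
  I         0.002913     0.8602
  C         -0.00113    0.00226
  E         0.001783     0.8624
  solve Keq expr → x = 0.00113; check Q = 417.2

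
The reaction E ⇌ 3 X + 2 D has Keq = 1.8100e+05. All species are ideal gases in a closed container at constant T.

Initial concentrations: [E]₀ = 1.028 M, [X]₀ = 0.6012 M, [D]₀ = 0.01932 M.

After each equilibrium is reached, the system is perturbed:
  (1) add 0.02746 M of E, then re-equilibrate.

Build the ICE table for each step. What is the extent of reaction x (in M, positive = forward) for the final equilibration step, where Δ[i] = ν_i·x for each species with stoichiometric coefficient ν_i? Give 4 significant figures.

x = 0.02731 M

Q₀ = 7.8900e-05 vs Keq = 1.8100e+05 ⇒ Q<K, forward
Step 1:
                    E           X           D
  Initial       1.028      0.6012     0.01932
  Change       -1.027        3.08       2.054
  Equil      0.001185       3.682       2.073
  solve Keq expr → x = 1.027; check Q = 1.8100e+05
Then add 0.02746 M of E.
Step 2:
                    E           X           D
  Initial     0.02864       3.682       2.073
  Change     -0.02731     0.08193     0.05462
  Equil      0.001333       3.764       2.128
  solve Keq expr → x = 0.02731; check Q = 1.8100e+05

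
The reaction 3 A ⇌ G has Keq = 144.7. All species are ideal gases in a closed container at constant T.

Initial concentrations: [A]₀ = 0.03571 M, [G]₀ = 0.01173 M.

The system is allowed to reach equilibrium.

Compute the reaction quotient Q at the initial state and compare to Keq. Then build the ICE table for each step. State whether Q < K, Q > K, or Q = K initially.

Q₀ = 257.6; Q > K (proceeds reverse)

Q₀ = 257.6 vs Keq = 144.7 ⇒ Q>K, reverse
Step 1:
                    A           G
  init        0.03571     0.01173
  Δ          0.005284   -0.001761
  eq          0.04099    0.009969
  solve Keq expr → x = -0.001761; check Q = 144.7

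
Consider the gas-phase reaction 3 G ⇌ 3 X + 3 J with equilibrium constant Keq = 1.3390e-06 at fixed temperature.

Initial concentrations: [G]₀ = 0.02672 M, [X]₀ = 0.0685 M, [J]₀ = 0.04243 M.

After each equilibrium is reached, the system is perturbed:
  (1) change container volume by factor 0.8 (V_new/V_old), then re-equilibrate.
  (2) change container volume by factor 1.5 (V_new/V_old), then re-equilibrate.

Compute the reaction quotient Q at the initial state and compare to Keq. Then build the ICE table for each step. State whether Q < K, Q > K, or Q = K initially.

Q₀ = 0.001287 vs Keq = 1.3390e-06 ⇒ Q>K, reverse
Step 1:
                  G         X         J
  init      0.02672    0.0685   0.04243
  Δ         0.02772  -0.02772  -0.02772
  eq        0.05444   0.04078   0.01471
  solve Keq expr → x = -0.009239; check Q = 1.3390e-06
Then change container volume by factor 0.8 (V_new/V_old).
Step 2:
                  G         X         J
  init      0.06805   0.05098   0.01839
  Δ        0.002404 -0.002404 -0.002404
  eq        0.07045   0.04857   0.01599
  solve Keq expr → x = -8.0144e-04; check Q = 1.3390e-06
Then change container volume by factor 1.5 (V_new/V_old).
Step 3:
                  G         X         J
  init      0.04697   0.03238   0.01066
  Δ       -0.003023  0.003023  0.003023
  eq        0.04394   0.03541   0.01368
  solve Keq expr → x = 0.001008; check Q = 1.3390e-06

Q₀ = 0.001287; Q > K (proceeds reverse)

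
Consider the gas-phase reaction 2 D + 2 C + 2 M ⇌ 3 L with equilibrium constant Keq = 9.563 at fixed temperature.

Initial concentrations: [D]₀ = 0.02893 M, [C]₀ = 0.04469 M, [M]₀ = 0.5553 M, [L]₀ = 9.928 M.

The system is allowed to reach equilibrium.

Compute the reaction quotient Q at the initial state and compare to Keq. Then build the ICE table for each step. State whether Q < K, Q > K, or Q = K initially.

Q₀ = 1.8985e+09; Q > K (proceeds reverse)

Q₀ = 1.8985e+09 vs Keq = 9.563 ⇒ Q>K, reverse
Step 1:
                    D           C           M           L
  Initial     0.02893     0.04469      0.5553       9.928
  Change        1.675       1.675       1.675      -2.512
  Equil         1.704       1.719        2.23       7.416
  solve Keq expr → x = -0.8373; check Q = 9.563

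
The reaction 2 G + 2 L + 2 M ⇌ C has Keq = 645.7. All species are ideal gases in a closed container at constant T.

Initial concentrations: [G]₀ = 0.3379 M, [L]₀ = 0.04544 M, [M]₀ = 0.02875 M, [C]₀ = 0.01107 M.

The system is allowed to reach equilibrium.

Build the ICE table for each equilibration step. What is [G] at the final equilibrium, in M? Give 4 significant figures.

[G]_eq = 0.3583 M

Q₀ = 5.6809e+04 vs Keq = 645.7 ⇒ Q>K, reverse
Step 1:
                    G           L           M           C
  init         0.3379     0.04544     0.02875     0.01107
  Δ            0.0204      0.0204      0.0204     -0.0102
  eq           0.3583     0.06584     0.04915  8.6829e-04
  solve Keq expr → x = -0.0102; check Q = 645.7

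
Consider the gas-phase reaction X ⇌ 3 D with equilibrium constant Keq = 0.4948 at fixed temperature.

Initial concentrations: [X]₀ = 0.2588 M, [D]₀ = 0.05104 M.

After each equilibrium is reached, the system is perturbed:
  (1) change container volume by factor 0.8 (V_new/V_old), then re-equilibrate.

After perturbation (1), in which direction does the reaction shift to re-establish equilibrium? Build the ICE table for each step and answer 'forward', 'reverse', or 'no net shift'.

Q₀ = 5.1377e-04 vs Keq = 0.4948 ⇒ Q<K, forward
Step 1:
                    X           D
  init         0.2588     0.05104
  Δ           -0.1196      0.3589
  eq           0.1392      0.4099
  solve Keq expr → x = 0.1196; check Q = 0.4948
Then change container volume by factor 0.8 (V_new/V_old).
Step 2:
                    X           D
  init          0.174      0.5124
  Δ           0.01855    -0.05566
  eq           0.1925      0.4567
  solve Keq expr → x = -0.01855; check Q = 0.4948

Direction: reverse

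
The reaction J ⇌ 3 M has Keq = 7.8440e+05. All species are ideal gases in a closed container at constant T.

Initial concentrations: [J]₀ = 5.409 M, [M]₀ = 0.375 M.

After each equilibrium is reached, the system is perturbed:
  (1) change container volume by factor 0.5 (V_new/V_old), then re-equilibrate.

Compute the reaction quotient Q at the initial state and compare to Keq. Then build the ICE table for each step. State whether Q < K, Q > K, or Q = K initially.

Q₀ = 0.009749; Q < K (proceeds forward)

Q₀ = 0.009749 vs Keq = 7.8440e+05 ⇒ Q<K, forward
Step 1:
                   J          M
  init         5.409      0.375
  Δ           -5.403      16.21
  eq        0.005815      16.58
  solve Keq expr → x = 5.403; check Q = 7.8440e+05
Then change container volume by factor 0.5 (V_new/V_old).
Step 2:
                   J          M
  init       0.01163      33.17
  Δ          0.03446    -0.1034
  eq         0.04609      33.07
  solve Keq expr → x = -0.03446; check Q = 7.8440e+05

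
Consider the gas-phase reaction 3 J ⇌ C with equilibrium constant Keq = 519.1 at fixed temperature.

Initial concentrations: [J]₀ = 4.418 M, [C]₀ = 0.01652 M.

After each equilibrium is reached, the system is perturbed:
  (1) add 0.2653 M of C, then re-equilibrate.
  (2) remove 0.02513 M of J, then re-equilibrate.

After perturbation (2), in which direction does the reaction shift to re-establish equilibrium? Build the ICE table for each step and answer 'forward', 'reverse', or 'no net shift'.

Direction: reverse

Q₀ = 1.9157e-04 vs Keq = 519.1 ⇒ Q<K, forward
Step 1:
                  J         C
  Initial     4.418   0.01652
  Change     -4.277     1.426
  Equil      0.1406     1.442
  solve Keq expr → x = 1.426; check Q = 519.1
Then add 0.2653 M of C.
Step 2:
                  J         C
  Initial    0.1406     1.708
  Change   0.008061 -0.002687
  Equil      0.1486     1.705
  solve Keq expr → x = -0.002687; check Q = 519.1
Then remove 0.02513 M of J.
Step 3:
                  J         C
  Initial    0.1235     1.705
  Change    0.02489 -0.008296
  Equil      0.1484     1.697
  solve Keq expr → x = -0.008296; check Q = 519.1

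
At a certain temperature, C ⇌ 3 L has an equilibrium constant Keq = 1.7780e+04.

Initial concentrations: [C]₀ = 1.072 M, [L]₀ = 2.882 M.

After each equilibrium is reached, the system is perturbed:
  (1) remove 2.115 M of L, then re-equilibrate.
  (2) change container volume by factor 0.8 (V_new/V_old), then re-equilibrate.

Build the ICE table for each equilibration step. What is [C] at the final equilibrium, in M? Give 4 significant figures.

[C]_eq = 0.006855 M

Q₀ = 22.33 vs Keq = 1.7780e+04 ⇒ Q<K, forward
Step 1:
                   C          L
  Initial      1.072      2.882
  Change      -1.059      3.178
  Equil      0.01252       6.06
  solve Keq expr → x = 1.059; check Q = 1.7780e+04
Then remove 2.115 M of L.
Step 2:
                   C          L
  Initial    0.01252      3.945
  Change   -0.008994    0.02698
  Equil     0.003526      3.972
  solve Keq expr → x = 0.008994; check Q = 1.7780e+04
Then change container volume by factor 0.8 (V_new/V_old).
Step 3:
                   C          L
  Initial   0.004407      4.966
  Change    0.002448  -0.007345
  Equil     0.006855      4.958
  solve Keq expr → x = -0.002448; check Q = 1.7780e+04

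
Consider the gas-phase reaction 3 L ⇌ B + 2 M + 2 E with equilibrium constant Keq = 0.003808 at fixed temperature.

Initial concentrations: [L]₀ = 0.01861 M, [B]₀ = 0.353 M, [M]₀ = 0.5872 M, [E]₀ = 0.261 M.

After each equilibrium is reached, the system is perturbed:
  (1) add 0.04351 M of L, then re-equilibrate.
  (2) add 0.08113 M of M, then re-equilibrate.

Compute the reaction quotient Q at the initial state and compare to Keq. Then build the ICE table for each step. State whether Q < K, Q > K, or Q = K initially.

Q₀ = 1286 vs Keq = 0.003808 ⇒ Q>K, reverse
Step 1:
                    L           B           M           E
  Initial     0.01861       0.353      0.5872       0.261
  Change       0.3037     -0.1012     -0.2025     -0.2025
  Equil        0.3223      0.2518      0.3847     0.05851
  solve Keq expr → x = -0.1012; check Q = 0.003808
Then add 0.04351 M of L.
Step 2:
                    L           B           M           E
  Initial      0.3659      0.2518      0.3847     0.05851
  Change       -0.011    0.003665    0.007331    0.007331
  Equil        0.3549      0.2554       0.392     0.06584
  solve Keq expr → x = 0.003665; check Q = 0.003808
Then add 0.08113 M of M.
Step 3:
                    L           B           M           E
  Initial      0.3549      0.2554      0.4732     0.06584
  Change      0.01108   -0.003692   -0.007385   -0.007385
  Equil        0.3659      0.2517      0.4658     0.05845
  solve Keq expr → x = -0.003692; check Q = 0.003808

Q₀ = 1286; Q > K (proceeds reverse)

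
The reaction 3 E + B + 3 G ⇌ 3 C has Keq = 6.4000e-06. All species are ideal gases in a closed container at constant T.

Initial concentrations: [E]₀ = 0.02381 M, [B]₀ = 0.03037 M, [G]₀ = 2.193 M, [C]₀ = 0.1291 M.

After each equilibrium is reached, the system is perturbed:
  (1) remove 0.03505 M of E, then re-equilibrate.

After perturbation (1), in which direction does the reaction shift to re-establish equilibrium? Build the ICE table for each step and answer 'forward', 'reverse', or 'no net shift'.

Direction: reverse

Q₀ = 497.7 vs Keq = 6.4000e-06 ⇒ Q>K, reverse
Step 1:
                    E           B           G           C
  init        0.02381     0.03037       2.193      0.1291
  Δ            0.1264     0.04213      0.1264     -0.1264
  eq           0.1502      0.0725       2.319    0.002697
  solve Keq expr → x = -0.04213; check Q = 6.4000e-06
Then remove 0.03505 M of E.
Step 2:
                    E           B           G           C
  init         0.1152      0.0725       2.319    0.002697
  Δ        6.1581e-04  2.0527e-04  6.1581e-04 -6.1581e-04
  eq           0.1158     0.07271        2.32    0.002081
  solve Keq expr → x = -2.0527e-04; check Q = 6.4000e-06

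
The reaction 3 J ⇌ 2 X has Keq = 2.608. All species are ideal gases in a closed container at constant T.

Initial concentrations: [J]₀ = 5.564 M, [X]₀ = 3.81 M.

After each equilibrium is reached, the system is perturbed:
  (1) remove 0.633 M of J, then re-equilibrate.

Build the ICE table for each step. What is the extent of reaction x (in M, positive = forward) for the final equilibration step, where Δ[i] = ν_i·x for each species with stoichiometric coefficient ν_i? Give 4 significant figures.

x = -0.1788 M

Q₀ = 0.08427 vs Keq = 2.608 ⇒ Q<K, forward
Step 1:
                  J         X
  Initial     5.564      3.81
  Change     -3.183     2.122
  Equil       2.381     5.932
  solve Keq expr → x = 1.061; check Q = 2.608
Then remove 0.633 M of J.
Step 2:
                  J         X
  Initial     1.748     5.932
  Change     0.5363   -0.3576
  Equil       2.284     5.575
  solve Keq expr → x = -0.1788; check Q = 2.608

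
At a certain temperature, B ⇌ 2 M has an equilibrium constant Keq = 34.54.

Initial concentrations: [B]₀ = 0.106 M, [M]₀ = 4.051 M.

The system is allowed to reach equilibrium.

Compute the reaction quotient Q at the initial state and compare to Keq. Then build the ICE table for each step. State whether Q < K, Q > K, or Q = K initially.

Q₀ = 154.8; Q > K (proceeds reverse)

Q₀ = 154.8 vs Keq = 34.54 ⇒ Q>K, reverse
Step 1:
                   B          M
  I            0.106      4.051
  C           0.2564    -0.5129
  E           0.3624      3.538
  solve Keq expr → x = -0.2564; check Q = 34.54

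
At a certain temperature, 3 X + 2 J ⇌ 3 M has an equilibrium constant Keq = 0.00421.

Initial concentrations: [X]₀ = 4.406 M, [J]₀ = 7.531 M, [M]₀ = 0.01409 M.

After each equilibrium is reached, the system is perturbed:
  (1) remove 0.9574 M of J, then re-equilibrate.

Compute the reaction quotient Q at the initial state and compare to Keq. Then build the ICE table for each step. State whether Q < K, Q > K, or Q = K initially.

Q₀ = 5.7663e-10; Q < K (proceeds forward)

Q₀ = 5.7663e-10 vs Keq = 0.00421 ⇒ Q<K, forward
Step 1:
                  X         J         M
  Initial     4.406     7.531   0.01409
  Change     -1.575     -1.05     1.575
  Equil       2.831     6.481     1.589
  solve Keq expr → x = 0.525; check Q = 0.00421
Then remove 0.9574 M of J.
Step 2:
                  X         J         M
  Initial     2.831     5.524     1.589
  Change    0.09895   0.06597  -0.09895
  Equil        2.93      5.59      1.49
  solve Keq expr → x = -0.03298; check Q = 0.00421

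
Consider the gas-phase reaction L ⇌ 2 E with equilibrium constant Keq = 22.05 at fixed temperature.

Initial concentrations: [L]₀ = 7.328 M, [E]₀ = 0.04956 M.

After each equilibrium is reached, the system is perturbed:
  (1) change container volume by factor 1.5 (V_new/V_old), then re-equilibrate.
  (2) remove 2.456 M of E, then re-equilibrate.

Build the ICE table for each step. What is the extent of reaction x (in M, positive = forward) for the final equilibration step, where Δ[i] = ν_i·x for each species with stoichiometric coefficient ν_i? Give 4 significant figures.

Q₀ = 3.3518e-04 vs Keq = 22.05 ⇒ Q<K, forward
Step 1:
                  L         E
  I           7.328   0.04956
  C          -4.156     8.313
  E           3.172     8.363
  solve Keq expr → x = 4.156; check Q = 22.05
Then change container volume by factor 1.5 (V_new/V_old).
Step 2:
                  L         E
  I           2.114     5.575
  C           -0.34      0.68
  E           1.774     6.255
  solve Keq expr → x = 0.34; check Q = 22.05
Then remove 2.456 M of E.
Step 3:
                  L         E
  I           1.774     3.799
  C         -0.6215     1.243
  E           1.153     5.042
  solve Keq expr → x = 0.6215; check Q = 22.05

x = 0.6215 M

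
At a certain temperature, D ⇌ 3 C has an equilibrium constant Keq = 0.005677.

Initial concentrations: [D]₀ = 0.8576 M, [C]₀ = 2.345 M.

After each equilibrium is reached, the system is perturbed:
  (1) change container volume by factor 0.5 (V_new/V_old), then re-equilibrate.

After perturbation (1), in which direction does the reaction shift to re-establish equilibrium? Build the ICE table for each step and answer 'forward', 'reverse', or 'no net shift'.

Direction: reverse

Q₀ = 15.04 vs Keq = 0.005677 ⇒ Q>K, reverse
Step 1:
                   D          C
  I           0.8576      2.345
  C           0.7126     -2.138
  E             1.57     0.2073
  solve Keq expr → x = -0.7126; check Q = 0.005677
Then change container volume by factor 0.5 (V_new/V_old).
Step 2:
                   D          C
  I             3.14     0.4147
  C          0.05068    -0.1521
  E            3.191     0.2626
  solve Keq expr → x = -0.05068; check Q = 0.005677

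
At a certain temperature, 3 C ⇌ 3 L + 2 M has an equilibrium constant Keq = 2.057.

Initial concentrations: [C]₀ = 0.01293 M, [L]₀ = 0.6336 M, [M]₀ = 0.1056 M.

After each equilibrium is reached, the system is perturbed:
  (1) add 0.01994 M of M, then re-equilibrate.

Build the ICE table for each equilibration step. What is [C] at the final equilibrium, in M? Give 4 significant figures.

Q₀ = 1312 vs Keq = 2.057 ⇒ Q>K, reverse
Step 1:
                  C         L         M
  init      0.01293    0.6336    0.1056
  Δ         0.06027  -0.06027  -0.04018
  eq         0.0732    0.5733   0.06542
  solve Keq expr → x = -0.02009; check Q = 2.057
Then add 0.01994 M of M.
Step 2:
                  C         L         M
  init       0.0732    0.5733   0.08536
  Δ        0.008846 -0.008846 -0.005897
  eq        0.08204    0.5645   0.07947
  solve Keq expr → x = -0.002949; check Q = 2.057

[C]_eq = 0.08204 M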